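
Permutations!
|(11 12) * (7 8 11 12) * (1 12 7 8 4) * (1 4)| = 6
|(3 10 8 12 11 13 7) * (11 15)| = |(3 10 8 12 15 11 13 7)| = 8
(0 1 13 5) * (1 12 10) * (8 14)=[12, 13, 2, 3, 4, 0, 6, 7, 14, 9, 1, 11, 10, 5, 8]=(0 12 10 1 13 5)(8 14)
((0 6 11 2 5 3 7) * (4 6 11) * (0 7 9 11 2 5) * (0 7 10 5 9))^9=(0 10)(2 5)(3 7)(4 6)(9 11)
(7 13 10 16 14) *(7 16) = (7 13 10)(14 16) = [0, 1, 2, 3, 4, 5, 6, 13, 8, 9, 7, 11, 12, 10, 16, 15, 14]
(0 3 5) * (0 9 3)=(3 5 9)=[0, 1, 2, 5, 4, 9, 6, 7, 8, 3]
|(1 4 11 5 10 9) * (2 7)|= 6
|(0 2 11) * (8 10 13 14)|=|(0 2 11)(8 10 13 14)|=12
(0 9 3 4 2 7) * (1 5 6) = (0 9 3 4 2 7)(1 5 6) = [9, 5, 7, 4, 2, 6, 1, 0, 8, 3]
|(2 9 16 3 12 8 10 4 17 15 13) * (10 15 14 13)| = 12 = |(2 9 16 3 12 8 15 10 4 17 14 13)|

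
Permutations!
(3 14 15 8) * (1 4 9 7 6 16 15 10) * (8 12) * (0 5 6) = (0 5 6 16 15 12 8 3 14 10 1 4 9 7) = [5, 4, 2, 14, 9, 6, 16, 0, 3, 7, 1, 11, 8, 13, 10, 12, 15]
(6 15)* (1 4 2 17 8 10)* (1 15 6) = (1 4 2 17 8 10 15) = [0, 4, 17, 3, 2, 5, 6, 7, 10, 9, 15, 11, 12, 13, 14, 1, 16, 8]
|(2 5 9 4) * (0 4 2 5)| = 5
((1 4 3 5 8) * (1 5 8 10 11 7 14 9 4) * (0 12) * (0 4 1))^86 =(0 4 8 10 7 9)(1 12 3 5 11 14)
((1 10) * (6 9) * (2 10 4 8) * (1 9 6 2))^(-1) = ((1 4 8)(2 10 9))^(-1) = (1 8 4)(2 9 10)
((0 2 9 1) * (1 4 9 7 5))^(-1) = ((0 2 7 5 1)(4 9))^(-1) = (0 1 5 7 2)(4 9)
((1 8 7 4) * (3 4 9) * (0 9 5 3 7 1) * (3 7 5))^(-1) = ((0 9 5 7 3 4)(1 8))^(-1) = (0 4 3 7 5 9)(1 8)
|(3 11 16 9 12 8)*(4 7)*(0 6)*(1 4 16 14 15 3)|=|(0 6)(1 4 7 16 9 12 8)(3 11 14 15)|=28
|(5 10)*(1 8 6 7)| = |(1 8 6 7)(5 10)| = 4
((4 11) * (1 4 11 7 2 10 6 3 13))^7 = (1 13 3 6 10 2 7 4)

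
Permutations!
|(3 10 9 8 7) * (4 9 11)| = 7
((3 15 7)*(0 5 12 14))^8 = ((0 5 12 14)(3 15 7))^8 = (3 7 15)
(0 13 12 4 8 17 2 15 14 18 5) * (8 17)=(0 13 12 4 17 2 15 14 18 5)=[13, 1, 15, 3, 17, 0, 6, 7, 8, 9, 10, 11, 4, 12, 18, 14, 16, 2, 5]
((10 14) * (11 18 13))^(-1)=((10 14)(11 18 13))^(-1)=(10 14)(11 13 18)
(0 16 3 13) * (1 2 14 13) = (0 16 3 1 2 14 13) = [16, 2, 14, 1, 4, 5, 6, 7, 8, 9, 10, 11, 12, 0, 13, 15, 3]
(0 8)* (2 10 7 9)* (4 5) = (0 8)(2 10 7 9)(4 5) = [8, 1, 10, 3, 5, 4, 6, 9, 0, 2, 7]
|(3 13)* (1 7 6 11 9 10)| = 6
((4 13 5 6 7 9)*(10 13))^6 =(4 9 7 6 5 13 10)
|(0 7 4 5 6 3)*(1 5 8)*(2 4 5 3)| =9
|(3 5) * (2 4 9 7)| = |(2 4 9 7)(3 5)| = 4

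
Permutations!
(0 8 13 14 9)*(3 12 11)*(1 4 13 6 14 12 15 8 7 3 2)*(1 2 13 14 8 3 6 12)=[7, 4, 2, 15, 14, 5, 8, 6, 12, 0, 10, 13, 11, 1, 9, 3]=(0 7 6 8 12 11 13 1 4 14 9)(3 15)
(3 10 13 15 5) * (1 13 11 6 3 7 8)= [0, 13, 2, 10, 4, 7, 3, 8, 1, 9, 11, 6, 12, 15, 14, 5]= (1 13 15 5 7 8)(3 10 11 6)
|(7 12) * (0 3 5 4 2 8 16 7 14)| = 10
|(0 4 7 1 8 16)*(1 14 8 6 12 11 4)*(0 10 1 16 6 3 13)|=|(0 16 10 1 3 13)(4 7 14 8 6 12 11)|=42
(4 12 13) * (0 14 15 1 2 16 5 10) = (0 14 15 1 2 16 5 10)(4 12 13) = [14, 2, 16, 3, 12, 10, 6, 7, 8, 9, 0, 11, 13, 4, 15, 1, 5]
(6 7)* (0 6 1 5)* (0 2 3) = (0 6 7 1 5 2 3) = [6, 5, 3, 0, 4, 2, 7, 1]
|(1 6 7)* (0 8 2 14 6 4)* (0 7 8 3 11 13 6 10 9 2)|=12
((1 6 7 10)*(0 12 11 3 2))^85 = (12)(1 6 7 10)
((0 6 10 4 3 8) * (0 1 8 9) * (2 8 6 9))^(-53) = (0 9)(1 4 8 10 2 6 3)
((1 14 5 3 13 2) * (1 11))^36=(1 14 5 3 13 2 11)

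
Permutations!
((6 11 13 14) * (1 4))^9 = ((1 4)(6 11 13 14))^9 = (1 4)(6 11 13 14)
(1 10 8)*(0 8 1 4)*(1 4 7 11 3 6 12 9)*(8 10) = (0 10 4)(1 8 7 11 3 6 12 9) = [10, 8, 2, 6, 0, 5, 12, 11, 7, 1, 4, 3, 9]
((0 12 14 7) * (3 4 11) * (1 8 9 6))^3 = ((0 12 14 7)(1 8 9 6)(3 4 11))^3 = (0 7 14 12)(1 6 9 8)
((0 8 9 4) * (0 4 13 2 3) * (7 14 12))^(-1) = (0 3 2 13 9 8)(7 12 14)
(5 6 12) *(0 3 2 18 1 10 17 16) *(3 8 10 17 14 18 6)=(0 8 10 14 18 1 17 16)(2 6 12 5 3)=[8, 17, 6, 2, 4, 3, 12, 7, 10, 9, 14, 11, 5, 13, 18, 15, 0, 16, 1]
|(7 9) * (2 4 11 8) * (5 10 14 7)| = |(2 4 11 8)(5 10 14 7 9)| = 20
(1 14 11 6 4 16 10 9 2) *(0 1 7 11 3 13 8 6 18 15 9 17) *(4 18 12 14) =(0 1 4 16 10 17)(2 7 11 12 14 3 13 8 6 18 15 9) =[1, 4, 7, 13, 16, 5, 18, 11, 6, 2, 17, 12, 14, 8, 3, 9, 10, 0, 15]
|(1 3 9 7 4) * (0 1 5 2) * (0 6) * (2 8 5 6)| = |(0 1 3 9 7 4 6)(5 8)| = 14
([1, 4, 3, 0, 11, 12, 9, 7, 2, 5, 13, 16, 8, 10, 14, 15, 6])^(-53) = [5, 12, 6, 9, 8, 4, 0, 7, 16, 1, 13, 2, 11, 10, 14, 15, 3]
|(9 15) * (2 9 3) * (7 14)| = 4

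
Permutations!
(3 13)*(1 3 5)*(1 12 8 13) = (1 3)(5 12 8 13) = [0, 3, 2, 1, 4, 12, 6, 7, 13, 9, 10, 11, 8, 5]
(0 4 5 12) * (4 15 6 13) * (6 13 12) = (0 15 13 4 5 6 12) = [15, 1, 2, 3, 5, 6, 12, 7, 8, 9, 10, 11, 0, 4, 14, 13]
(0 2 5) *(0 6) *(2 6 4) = (0 6)(2 5 4) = [6, 1, 5, 3, 2, 4, 0]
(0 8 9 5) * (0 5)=(0 8 9)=[8, 1, 2, 3, 4, 5, 6, 7, 9, 0]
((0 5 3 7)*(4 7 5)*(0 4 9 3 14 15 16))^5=((0 9 3 5 14 15 16)(4 7))^5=(0 15 5 9 16 14 3)(4 7)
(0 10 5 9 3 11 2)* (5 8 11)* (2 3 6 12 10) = (0 2)(3 5 9 6 12 10 8 11) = [2, 1, 0, 5, 4, 9, 12, 7, 11, 6, 8, 3, 10]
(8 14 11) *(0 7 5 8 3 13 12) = [7, 1, 2, 13, 4, 8, 6, 5, 14, 9, 10, 3, 0, 12, 11] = (0 7 5 8 14 11 3 13 12)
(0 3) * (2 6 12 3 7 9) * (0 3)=[7, 1, 6, 3, 4, 5, 12, 9, 8, 2, 10, 11, 0]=(0 7 9 2 6 12)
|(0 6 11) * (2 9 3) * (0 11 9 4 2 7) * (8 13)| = 10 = |(0 6 9 3 7)(2 4)(8 13)|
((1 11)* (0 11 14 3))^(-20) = ((0 11 1 14 3))^(-20) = (14)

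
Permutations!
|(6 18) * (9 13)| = |(6 18)(9 13)| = 2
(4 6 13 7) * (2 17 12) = (2 17 12)(4 6 13 7) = [0, 1, 17, 3, 6, 5, 13, 4, 8, 9, 10, 11, 2, 7, 14, 15, 16, 12]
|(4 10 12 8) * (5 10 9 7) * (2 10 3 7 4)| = 12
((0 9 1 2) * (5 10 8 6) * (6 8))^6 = ((0 9 1 2)(5 10 6))^6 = (10)(0 1)(2 9)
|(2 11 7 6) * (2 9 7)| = 6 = |(2 11)(6 9 7)|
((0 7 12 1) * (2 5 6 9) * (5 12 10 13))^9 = (0 1 12 2 9 6 5 13 10 7)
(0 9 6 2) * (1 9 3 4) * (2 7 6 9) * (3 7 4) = (9)(0 7 6 4 1 2) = [7, 2, 0, 3, 1, 5, 4, 6, 8, 9]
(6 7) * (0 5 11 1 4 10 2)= (0 5 11 1 4 10 2)(6 7)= [5, 4, 0, 3, 10, 11, 7, 6, 8, 9, 2, 1]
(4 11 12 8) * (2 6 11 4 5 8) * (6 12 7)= (2 12)(5 8)(6 11 7)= [0, 1, 12, 3, 4, 8, 11, 6, 5, 9, 10, 7, 2]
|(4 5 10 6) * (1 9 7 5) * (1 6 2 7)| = 4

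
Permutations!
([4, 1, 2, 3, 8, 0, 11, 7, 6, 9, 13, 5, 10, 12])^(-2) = [11, 1, 2, 3, 5, 6, 4, 7, 0, 9, 13, 8, 10, 12]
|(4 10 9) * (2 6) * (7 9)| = 4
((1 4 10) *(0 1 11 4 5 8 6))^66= ((0 1 5 8 6)(4 10 11))^66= (11)(0 1 5 8 6)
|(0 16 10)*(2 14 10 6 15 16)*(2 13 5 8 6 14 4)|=18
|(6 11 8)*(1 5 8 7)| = 6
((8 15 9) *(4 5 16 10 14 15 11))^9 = ((4 5 16 10 14 15 9 8 11))^9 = (16)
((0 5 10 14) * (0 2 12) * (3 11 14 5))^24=(14)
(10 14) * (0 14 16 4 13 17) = [14, 1, 2, 3, 13, 5, 6, 7, 8, 9, 16, 11, 12, 17, 10, 15, 4, 0] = (0 14 10 16 4 13 17)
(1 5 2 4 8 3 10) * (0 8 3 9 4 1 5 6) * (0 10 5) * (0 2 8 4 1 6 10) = [4, 10, 6, 5, 3, 8, 0, 7, 9, 1, 2] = (0 4 3 5 8 9 1 10 2 6)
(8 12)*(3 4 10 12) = (3 4 10 12 8) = [0, 1, 2, 4, 10, 5, 6, 7, 3, 9, 12, 11, 8]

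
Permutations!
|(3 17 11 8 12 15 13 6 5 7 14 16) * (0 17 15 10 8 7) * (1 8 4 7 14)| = 30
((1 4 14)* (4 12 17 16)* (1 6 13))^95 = (1 13 6 14 4 16 17 12)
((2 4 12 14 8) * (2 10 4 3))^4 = ((2 3)(4 12 14 8 10))^4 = (4 10 8 14 12)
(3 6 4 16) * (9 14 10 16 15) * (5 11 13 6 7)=(3 7 5 11 13 6 4 15 9 14 10 16)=[0, 1, 2, 7, 15, 11, 4, 5, 8, 14, 16, 13, 12, 6, 10, 9, 3]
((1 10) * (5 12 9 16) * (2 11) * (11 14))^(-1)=((1 10)(2 14 11)(5 12 9 16))^(-1)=(1 10)(2 11 14)(5 16 9 12)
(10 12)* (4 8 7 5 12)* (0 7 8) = [7, 1, 2, 3, 0, 12, 6, 5, 8, 9, 4, 11, 10] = (0 7 5 12 10 4)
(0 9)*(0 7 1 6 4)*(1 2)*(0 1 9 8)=(0 8)(1 6 4)(2 9 7)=[8, 6, 9, 3, 1, 5, 4, 2, 0, 7]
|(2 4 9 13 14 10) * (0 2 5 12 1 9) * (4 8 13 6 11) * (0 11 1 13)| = 30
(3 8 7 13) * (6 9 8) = (3 6 9 8 7 13) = [0, 1, 2, 6, 4, 5, 9, 13, 7, 8, 10, 11, 12, 3]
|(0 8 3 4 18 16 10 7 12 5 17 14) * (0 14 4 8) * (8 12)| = 10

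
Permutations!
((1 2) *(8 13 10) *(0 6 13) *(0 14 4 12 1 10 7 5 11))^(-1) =((0 6 13 7 5 11)(1 2 10 8 14 4 12))^(-1) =(0 11 5 7 13 6)(1 12 4 14 8 10 2)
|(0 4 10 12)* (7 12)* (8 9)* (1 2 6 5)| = |(0 4 10 7 12)(1 2 6 5)(8 9)| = 20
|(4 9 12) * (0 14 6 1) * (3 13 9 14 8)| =|(0 8 3 13 9 12 4 14 6 1)| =10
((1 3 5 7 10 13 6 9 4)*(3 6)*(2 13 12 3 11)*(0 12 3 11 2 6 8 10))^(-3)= (0 3 1 6)(2 13)(4 11 7 10)(5 8 9 12)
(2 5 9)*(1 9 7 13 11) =(1 9 2 5 7 13 11) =[0, 9, 5, 3, 4, 7, 6, 13, 8, 2, 10, 1, 12, 11]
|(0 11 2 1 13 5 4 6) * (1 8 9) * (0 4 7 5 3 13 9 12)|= 10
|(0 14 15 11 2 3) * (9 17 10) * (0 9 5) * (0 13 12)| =12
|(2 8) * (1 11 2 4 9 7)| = |(1 11 2 8 4 9 7)| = 7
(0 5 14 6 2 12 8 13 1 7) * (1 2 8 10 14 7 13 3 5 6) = (0 6 8 3 5 7)(1 13 2 12 10 14) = [6, 13, 12, 5, 4, 7, 8, 0, 3, 9, 14, 11, 10, 2, 1]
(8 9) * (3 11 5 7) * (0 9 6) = (0 9 8 6)(3 11 5 7) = [9, 1, 2, 11, 4, 7, 0, 3, 6, 8, 10, 5]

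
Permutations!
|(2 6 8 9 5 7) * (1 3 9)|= 8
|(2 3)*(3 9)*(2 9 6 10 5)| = 4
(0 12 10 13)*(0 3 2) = [12, 1, 0, 2, 4, 5, 6, 7, 8, 9, 13, 11, 10, 3] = (0 12 10 13 3 2)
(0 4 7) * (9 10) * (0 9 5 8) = (0 4 7 9 10 5 8) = [4, 1, 2, 3, 7, 8, 6, 9, 0, 10, 5]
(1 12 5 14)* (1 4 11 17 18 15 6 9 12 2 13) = (1 2 13)(4 11 17 18 15 6 9 12 5 14) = [0, 2, 13, 3, 11, 14, 9, 7, 8, 12, 10, 17, 5, 1, 4, 6, 16, 18, 15]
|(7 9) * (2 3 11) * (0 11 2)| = |(0 11)(2 3)(7 9)| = 2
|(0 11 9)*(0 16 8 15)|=|(0 11 9 16 8 15)|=6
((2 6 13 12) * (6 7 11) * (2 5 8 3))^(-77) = ((2 7 11 6 13 12 5 8 3))^(-77) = (2 13 3 6 8 11 5 7 12)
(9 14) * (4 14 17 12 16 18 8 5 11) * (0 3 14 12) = (0 3 14 9 17)(4 12 16 18 8 5 11) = [3, 1, 2, 14, 12, 11, 6, 7, 5, 17, 10, 4, 16, 13, 9, 15, 18, 0, 8]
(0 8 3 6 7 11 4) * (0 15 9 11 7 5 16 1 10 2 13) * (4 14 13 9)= [8, 10, 9, 6, 15, 16, 5, 7, 3, 11, 2, 14, 12, 0, 13, 4, 1]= (0 8 3 6 5 16 1 10 2 9 11 14 13)(4 15)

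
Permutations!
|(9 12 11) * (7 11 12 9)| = 2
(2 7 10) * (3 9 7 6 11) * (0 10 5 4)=(0 10 2 6 11 3 9 7 5 4)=[10, 1, 6, 9, 0, 4, 11, 5, 8, 7, 2, 3]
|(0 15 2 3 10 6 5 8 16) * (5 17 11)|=|(0 15 2 3 10 6 17 11 5 8 16)|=11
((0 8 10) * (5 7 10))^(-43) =((0 8 5 7 10))^(-43) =(0 5 10 8 7)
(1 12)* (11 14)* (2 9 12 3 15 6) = (1 3 15 6 2 9 12)(11 14) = [0, 3, 9, 15, 4, 5, 2, 7, 8, 12, 10, 14, 1, 13, 11, 6]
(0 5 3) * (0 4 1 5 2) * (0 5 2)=[0, 2, 5, 4, 1, 3]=(1 2 5 3 4)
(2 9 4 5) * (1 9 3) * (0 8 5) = (0 8 5 2 3 1 9 4) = [8, 9, 3, 1, 0, 2, 6, 7, 5, 4]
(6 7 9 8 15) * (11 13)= [0, 1, 2, 3, 4, 5, 7, 9, 15, 8, 10, 13, 12, 11, 14, 6]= (6 7 9 8 15)(11 13)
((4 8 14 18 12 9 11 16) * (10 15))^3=(4 18 11 8 12 16 14 9)(10 15)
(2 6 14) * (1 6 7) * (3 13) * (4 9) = (1 6 14 2 7)(3 13)(4 9) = [0, 6, 7, 13, 9, 5, 14, 1, 8, 4, 10, 11, 12, 3, 2]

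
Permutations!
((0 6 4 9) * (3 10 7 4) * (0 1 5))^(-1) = (0 5 1 9 4 7 10 3 6)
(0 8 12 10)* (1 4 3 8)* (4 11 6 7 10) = (0 1 11 6 7 10)(3 8 12 4) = [1, 11, 2, 8, 3, 5, 7, 10, 12, 9, 0, 6, 4]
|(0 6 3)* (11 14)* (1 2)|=|(0 6 3)(1 2)(11 14)|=6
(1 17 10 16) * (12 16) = (1 17 10 12 16) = [0, 17, 2, 3, 4, 5, 6, 7, 8, 9, 12, 11, 16, 13, 14, 15, 1, 10]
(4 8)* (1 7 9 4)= [0, 7, 2, 3, 8, 5, 6, 9, 1, 4]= (1 7 9 4 8)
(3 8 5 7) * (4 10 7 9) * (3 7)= (3 8 5 9 4 10)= [0, 1, 2, 8, 10, 9, 6, 7, 5, 4, 3]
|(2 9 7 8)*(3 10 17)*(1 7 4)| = |(1 7 8 2 9 4)(3 10 17)| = 6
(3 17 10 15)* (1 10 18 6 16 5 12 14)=(1 10 15 3 17 18 6 16 5 12 14)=[0, 10, 2, 17, 4, 12, 16, 7, 8, 9, 15, 11, 14, 13, 1, 3, 5, 18, 6]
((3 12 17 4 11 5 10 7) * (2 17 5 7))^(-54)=(17)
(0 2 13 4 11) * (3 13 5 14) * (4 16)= (0 2 5 14 3 13 16 4 11)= [2, 1, 5, 13, 11, 14, 6, 7, 8, 9, 10, 0, 12, 16, 3, 15, 4]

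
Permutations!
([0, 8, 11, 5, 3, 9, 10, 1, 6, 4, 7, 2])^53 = [0, 10, 11, 5, 3, 9, 1, 6, 7, 4, 8, 2]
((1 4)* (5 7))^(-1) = (1 4)(5 7)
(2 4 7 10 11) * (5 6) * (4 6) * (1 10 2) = [0, 10, 6, 3, 7, 4, 5, 2, 8, 9, 11, 1] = (1 10 11)(2 6 5 4 7)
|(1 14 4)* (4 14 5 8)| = 4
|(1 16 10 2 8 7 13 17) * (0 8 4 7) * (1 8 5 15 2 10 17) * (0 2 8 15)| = 18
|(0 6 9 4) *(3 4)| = |(0 6 9 3 4)| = 5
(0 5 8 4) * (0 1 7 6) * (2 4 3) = (0 5 8 3 2 4 1 7 6) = [5, 7, 4, 2, 1, 8, 0, 6, 3]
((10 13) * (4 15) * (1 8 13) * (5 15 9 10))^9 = ((1 8 13 5 15 4 9 10))^9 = (1 8 13 5 15 4 9 10)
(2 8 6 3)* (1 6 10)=(1 6 3 2 8 10)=[0, 6, 8, 2, 4, 5, 3, 7, 10, 9, 1]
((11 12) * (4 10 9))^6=((4 10 9)(11 12))^6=(12)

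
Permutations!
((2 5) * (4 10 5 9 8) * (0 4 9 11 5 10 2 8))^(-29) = (0 9 8 5 11 2 4)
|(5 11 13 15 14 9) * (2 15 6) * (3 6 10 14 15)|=|(15)(2 3 6)(5 11 13 10 14 9)|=6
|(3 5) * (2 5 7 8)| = 5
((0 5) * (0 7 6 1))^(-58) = (0 7 1 5 6)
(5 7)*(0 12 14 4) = [12, 1, 2, 3, 0, 7, 6, 5, 8, 9, 10, 11, 14, 13, 4] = (0 12 14 4)(5 7)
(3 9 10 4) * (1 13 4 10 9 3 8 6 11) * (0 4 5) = [4, 13, 2, 3, 8, 0, 11, 7, 6, 9, 10, 1, 12, 5] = (0 4 8 6 11 1 13 5)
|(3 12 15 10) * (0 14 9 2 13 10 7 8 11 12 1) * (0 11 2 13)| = |(0 14 9 13 10 3 1 11 12 15 7 8 2)| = 13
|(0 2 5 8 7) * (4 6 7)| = |(0 2 5 8 4 6 7)| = 7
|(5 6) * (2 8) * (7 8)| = 6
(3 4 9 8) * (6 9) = (3 4 6 9 8) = [0, 1, 2, 4, 6, 5, 9, 7, 3, 8]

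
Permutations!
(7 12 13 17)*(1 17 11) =[0, 17, 2, 3, 4, 5, 6, 12, 8, 9, 10, 1, 13, 11, 14, 15, 16, 7] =(1 17 7 12 13 11)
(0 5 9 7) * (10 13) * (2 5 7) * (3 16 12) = (0 7)(2 5 9)(3 16 12)(10 13) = [7, 1, 5, 16, 4, 9, 6, 0, 8, 2, 13, 11, 3, 10, 14, 15, 12]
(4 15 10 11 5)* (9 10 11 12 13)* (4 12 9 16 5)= [0, 1, 2, 3, 15, 12, 6, 7, 8, 10, 9, 4, 13, 16, 14, 11, 5]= (4 15 11)(5 12 13 16)(9 10)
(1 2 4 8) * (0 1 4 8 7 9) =[1, 2, 8, 3, 7, 5, 6, 9, 4, 0] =(0 1 2 8 4 7 9)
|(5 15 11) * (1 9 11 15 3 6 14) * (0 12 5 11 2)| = 9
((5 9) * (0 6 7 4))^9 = ((0 6 7 4)(5 9))^9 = (0 6 7 4)(5 9)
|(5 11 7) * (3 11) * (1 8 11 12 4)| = 8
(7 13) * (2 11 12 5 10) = (2 11 12 5 10)(7 13) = [0, 1, 11, 3, 4, 10, 6, 13, 8, 9, 2, 12, 5, 7]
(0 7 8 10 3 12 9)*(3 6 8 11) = [7, 1, 2, 12, 4, 5, 8, 11, 10, 0, 6, 3, 9] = (0 7 11 3 12 9)(6 8 10)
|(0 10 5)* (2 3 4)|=|(0 10 5)(2 3 4)|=3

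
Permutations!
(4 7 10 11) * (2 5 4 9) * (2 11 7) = [0, 1, 5, 3, 2, 4, 6, 10, 8, 11, 7, 9] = (2 5 4)(7 10)(9 11)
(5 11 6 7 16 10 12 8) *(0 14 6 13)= (0 14 6 7 16 10 12 8 5 11 13)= [14, 1, 2, 3, 4, 11, 7, 16, 5, 9, 12, 13, 8, 0, 6, 15, 10]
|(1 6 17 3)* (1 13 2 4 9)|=8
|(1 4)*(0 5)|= 2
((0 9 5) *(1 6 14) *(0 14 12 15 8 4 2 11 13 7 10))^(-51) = ((0 9 5 14 1 6 12 15 8 4 2 11 13 7 10))^(-51) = (0 4 14 13 12)(1 7 15 9 2)(5 11 6 10 8)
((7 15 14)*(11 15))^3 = (7 14 15 11)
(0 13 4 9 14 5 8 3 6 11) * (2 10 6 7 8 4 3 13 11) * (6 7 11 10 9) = (0 10 7 8 13 3 11)(2 9 14 5 4 6) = [10, 1, 9, 11, 6, 4, 2, 8, 13, 14, 7, 0, 12, 3, 5]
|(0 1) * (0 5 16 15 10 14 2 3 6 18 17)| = |(0 1 5 16 15 10 14 2 3 6 18 17)| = 12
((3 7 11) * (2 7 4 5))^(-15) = (2 3)(4 7)(5 11)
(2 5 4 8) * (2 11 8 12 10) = (2 5 4 12 10)(8 11) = [0, 1, 5, 3, 12, 4, 6, 7, 11, 9, 2, 8, 10]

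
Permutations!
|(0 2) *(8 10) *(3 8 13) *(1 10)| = 10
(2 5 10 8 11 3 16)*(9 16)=[0, 1, 5, 9, 4, 10, 6, 7, 11, 16, 8, 3, 12, 13, 14, 15, 2]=(2 5 10 8 11 3 9 16)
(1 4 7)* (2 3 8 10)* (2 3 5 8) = (1 4 7)(2 5 8 10 3) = [0, 4, 5, 2, 7, 8, 6, 1, 10, 9, 3]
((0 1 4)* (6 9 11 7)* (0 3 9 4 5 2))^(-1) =(0 2 5 1)(3 4 6 7 11 9)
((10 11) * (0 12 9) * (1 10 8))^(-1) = (0 9 12)(1 8 11 10)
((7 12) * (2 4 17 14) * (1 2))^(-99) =(1 2 4 17 14)(7 12)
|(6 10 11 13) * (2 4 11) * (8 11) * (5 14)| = 14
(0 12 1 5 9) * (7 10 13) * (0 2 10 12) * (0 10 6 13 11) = (0 10 11)(1 5 9 2 6 13 7 12) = [10, 5, 6, 3, 4, 9, 13, 12, 8, 2, 11, 0, 1, 7]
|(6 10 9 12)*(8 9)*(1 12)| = 6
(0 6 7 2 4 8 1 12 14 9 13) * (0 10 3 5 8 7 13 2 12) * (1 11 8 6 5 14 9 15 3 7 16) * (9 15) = (0 5 6 13 10 7 12 15 3 14 9 2 4 16 1)(8 11) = [5, 0, 4, 14, 16, 6, 13, 12, 11, 2, 7, 8, 15, 10, 9, 3, 1]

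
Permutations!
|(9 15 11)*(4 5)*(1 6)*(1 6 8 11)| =10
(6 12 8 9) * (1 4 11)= (1 4 11)(6 12 8 9)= [0, 4, 2, 3, 11, 5, 12, 7, 9, 6, 10, 1, 8]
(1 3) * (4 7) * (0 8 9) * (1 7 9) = (0 8 1 3 7 4 9) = [8, 3, 2, 7, 9, 5, 6, 4, 1, 0]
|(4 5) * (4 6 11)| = 4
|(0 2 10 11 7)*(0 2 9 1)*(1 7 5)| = |(0 9 7 2 10 11 5 1)| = 8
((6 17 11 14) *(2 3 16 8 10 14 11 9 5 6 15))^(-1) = ((2 3 16 8 10 14 15)(5 6 17 9))^(-1) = (2 15 14 10 8 16 3)(5 9 17 6)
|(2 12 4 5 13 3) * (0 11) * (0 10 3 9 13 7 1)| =10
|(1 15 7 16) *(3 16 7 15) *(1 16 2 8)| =4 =|(16)(1 3 2 8)|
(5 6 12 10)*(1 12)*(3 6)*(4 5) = (1 12 10 4 5 3 6) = [0, 12, 2, 6, 5, 3, 1, 7, 8, 9, 4, 11, 10]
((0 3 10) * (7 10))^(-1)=(0 10 7 3)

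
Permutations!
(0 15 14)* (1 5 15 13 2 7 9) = [13, 5, 7, 3, 4, 15, 6, 9, 8, 1, 10, 11, 12, 2, 0, 14] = (0 13 2 7 9 1 5 15 14)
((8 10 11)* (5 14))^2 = ((5 14)(8 10 11))^2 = (14)(8 11 10)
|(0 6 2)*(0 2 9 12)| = 4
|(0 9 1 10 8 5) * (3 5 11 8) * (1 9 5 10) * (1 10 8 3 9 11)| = |(0 5)(1 10 9 11 3 8)| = 6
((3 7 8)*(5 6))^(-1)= ((3 7 8)(5 6))^(-1)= (3 8 7)(5 6)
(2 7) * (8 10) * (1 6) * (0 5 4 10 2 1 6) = (0 5 4 10 8 2 7 1) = [5, 0, 7, 3, 10, 4, 6, 1, 2, 9, 8]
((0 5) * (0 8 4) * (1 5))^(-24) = ((0 1 5 8 4))^(-24) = (0 1 5 8 4)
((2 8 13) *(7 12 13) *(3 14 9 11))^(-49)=(2 8 7 12 13)(3 11 9 14)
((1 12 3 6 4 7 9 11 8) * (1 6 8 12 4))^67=((1 4 7 9 11 12 3 8 6))^67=(1 11 6 9 8 7 3 4 12)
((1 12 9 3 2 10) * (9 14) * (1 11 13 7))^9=(1 7 13 11 10 2 3 9 14 12)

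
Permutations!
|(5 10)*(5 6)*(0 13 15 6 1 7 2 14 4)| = 11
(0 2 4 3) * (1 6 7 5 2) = (0 1 6 7 5 2 4 3) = [1, 6, 4, 0, 3, 2, 7, 5]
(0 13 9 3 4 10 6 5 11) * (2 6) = (0 13 9 3 4 10 2 6 5 11) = [13, 1, 6, 4, 10, 11, 5, 7, 8, 3, 2, 0, 12, 9]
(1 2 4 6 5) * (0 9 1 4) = (0 9 1 2)(4 6 5) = [9, 2, 0, 3, 6, 4, 5, 7, 8, 1]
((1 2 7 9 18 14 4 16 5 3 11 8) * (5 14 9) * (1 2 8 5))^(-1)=(1 7 2 8)(3 5 11)(4 14 16)(9 18)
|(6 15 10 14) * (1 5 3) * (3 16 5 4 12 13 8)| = 12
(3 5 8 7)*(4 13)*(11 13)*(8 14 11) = [0, 1, 2, 5, 8, 14, 6, 3, 7, 9, 10, 13, 12, 4, 11] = (3 5 14 11 13 4 8 7)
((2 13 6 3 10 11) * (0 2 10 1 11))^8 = ((0 2 13 6 3 1 11 10))^8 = (13)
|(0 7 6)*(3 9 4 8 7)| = 7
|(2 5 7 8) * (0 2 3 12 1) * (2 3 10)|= 20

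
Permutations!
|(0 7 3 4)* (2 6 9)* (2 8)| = 4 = |(0 7 3 4)(2 6 9 8)|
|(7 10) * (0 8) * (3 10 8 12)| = 6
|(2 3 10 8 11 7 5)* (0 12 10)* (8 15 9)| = 11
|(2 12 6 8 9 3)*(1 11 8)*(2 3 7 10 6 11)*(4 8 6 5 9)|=20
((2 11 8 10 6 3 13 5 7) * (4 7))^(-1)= (2 7 4 5 13 3 6 10 8 11)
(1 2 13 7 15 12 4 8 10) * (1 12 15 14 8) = (15)(1 2 13 7 14 8 10 12 4) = [0, 2, 13, 3, 1, 5, 6, 14, 10, 9, 12, 11, 4, 7, 8, 15]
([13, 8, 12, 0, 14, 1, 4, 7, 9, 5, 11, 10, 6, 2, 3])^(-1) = [3, 5, 13, 14, 6, 9, 12, 7, 1, 8, 11, 10, 2, 0, 4]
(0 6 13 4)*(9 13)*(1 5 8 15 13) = (0 6 9 1 5 8 15 13 4) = [6, 5, 2, 3, 0, 8, 9, 7, 15, 1, 10, 11, 12, 4, 14, 13]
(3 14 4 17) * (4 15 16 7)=(3 14 15 16 7 4 17)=[0, 1, 2, 14, 17, 5, 6, 4, 8, 9, 10, 11, 12, 13, 15, 16, 7, 3]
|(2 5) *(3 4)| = |(2 5)(3 4)| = 2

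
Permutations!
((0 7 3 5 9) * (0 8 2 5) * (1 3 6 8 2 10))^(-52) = ((0 7 6 8 10 1 3)(2 5 9))^(-52) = (0 10 7 1 6 3 8)(2 9 5)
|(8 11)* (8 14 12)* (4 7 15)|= 12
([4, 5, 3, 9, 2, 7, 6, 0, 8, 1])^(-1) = (0 7 5 1 9 3 2 4)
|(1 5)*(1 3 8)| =|(1 5 3 8)| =4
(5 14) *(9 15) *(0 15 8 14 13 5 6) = (0 15 9 8 14 6)(5 13) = [15, 1, 2, 3, 4, 13, 0, 7, 14, 8, 10, 11, 12, 5, 6, 9]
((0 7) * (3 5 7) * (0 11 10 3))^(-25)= (11)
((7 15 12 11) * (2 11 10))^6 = (15)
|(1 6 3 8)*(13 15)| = |(1 6 3 8)(13 15)| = 4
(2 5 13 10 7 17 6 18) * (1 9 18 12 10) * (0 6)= (0 6 12 10 7 17)(1 9 18 2 5 13)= [6, 9, 5, 3, 4, 13, 12, 17, 8, 18, 7, 11, 10, 1, 14, 15, 16, 0, 2]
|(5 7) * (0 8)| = 2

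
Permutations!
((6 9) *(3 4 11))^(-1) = (3 11 4)(6 9)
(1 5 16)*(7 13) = (1 5 16)(7 13) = [0, 5, 2, 3, 4, 16, 6, 13, 8, 9, 10, 11, 12, 7, 14, 15, 1]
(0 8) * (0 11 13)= (0 8 11 13)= [8, 1, 2, 3, 4, 5, 6, 7, 11, 9, 10, 13, 12, 0]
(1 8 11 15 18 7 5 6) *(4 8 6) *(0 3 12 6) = (0 3 12 6 1)(4 8 11 15 18 7 5) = [3, 0, 2, 12, 8, 4, 1, 5, 11, 9, 10, 15, 6, 13, 14, 18, 16, 17, 7]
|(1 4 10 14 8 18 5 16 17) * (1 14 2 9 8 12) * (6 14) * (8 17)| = |(1 4 10 2 9 17 6 14 12)(5 16 8 18)| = 36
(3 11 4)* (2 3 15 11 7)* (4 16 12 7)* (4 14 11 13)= [0, 1, 3, 14, 15, 5, 6, 2, 8, 9, 10, 16, 7, 4, 11, 13, 12]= (2 3 14 11 16 12 7)(4 15 13)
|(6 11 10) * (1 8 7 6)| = 6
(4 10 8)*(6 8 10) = (10)(4 6 8) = [0, 1, 2, 3, 6, 5, 8, 7, 4, 9, 10]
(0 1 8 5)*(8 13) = (0 1 13 8 5) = [1, 13, 2, 3, 4, 0, 6, 7, 5, 9, 10, 11, 12, 8]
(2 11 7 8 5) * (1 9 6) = (1 9 6)(2 11 7 8 5) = [0, 9, 11, 3, 4, 2, 1, 8, 5, 6, 10, 7]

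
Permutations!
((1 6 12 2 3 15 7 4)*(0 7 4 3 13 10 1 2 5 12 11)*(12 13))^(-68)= (0 1 5 4 7 6 13 2 3 11 10 12 15)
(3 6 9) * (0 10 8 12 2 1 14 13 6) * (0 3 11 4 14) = (0 10 8 12 2 1)(4 14 13 6 9 11) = [10, 0, 1, 3, 14, 5, 9, 7, 12, 11, 8, 4, 2, 6, 13]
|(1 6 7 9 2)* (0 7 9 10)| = |(0 7 10)(1 6 9 2)| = 12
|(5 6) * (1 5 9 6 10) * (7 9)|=3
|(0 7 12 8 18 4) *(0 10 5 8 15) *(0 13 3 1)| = 35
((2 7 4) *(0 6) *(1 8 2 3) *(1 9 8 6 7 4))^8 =((0 7 1 6)(2 4 3 9 8))^8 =(2 9 4 8 3)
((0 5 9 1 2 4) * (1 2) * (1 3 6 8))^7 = (0 9 4 5 2)(1 8 6 3)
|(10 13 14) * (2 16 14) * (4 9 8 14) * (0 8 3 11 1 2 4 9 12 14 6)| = |(0 8 6)(1 2 16 9 3 11)(4 12 14 10 13)| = 30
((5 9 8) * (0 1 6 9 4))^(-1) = (0 4 5 8 9 6 1)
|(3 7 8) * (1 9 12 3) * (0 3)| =|(0 3 7 8 1 9 12)| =7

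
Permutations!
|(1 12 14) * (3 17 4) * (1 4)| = |(1 12 14 4 3 17)| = 6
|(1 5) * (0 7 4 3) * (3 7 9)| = |(0 9 3)(1 5)(4 7)| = 6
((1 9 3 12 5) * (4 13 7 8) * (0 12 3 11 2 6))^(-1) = (0 6 2 11 9 1 5 12)(4 8 7 13)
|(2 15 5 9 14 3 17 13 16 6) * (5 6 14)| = 30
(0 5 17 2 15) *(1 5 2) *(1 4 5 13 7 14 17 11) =[2, 13, 15, 3, 5, 11, 6, 14, 8, 9, 10, 1, 12, 7, 17, 0, 16, 4] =(0 2 15)(1 13 7 14 17 4 5 11)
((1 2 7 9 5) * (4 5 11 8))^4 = (1 11)(2 8)(4 7)(5 9)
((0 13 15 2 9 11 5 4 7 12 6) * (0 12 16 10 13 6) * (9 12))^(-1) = (0 12 2 15 13 10 16 7 4 5 11 9 6)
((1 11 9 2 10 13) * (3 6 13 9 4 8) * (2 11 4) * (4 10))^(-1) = ((1 10 9 11 2 4 8 3 6 13))^(-1) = (1 13 6 3 8 4 2 11 9 10)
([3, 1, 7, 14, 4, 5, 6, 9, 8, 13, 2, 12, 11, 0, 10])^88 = (14)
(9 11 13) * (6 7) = (6 7)(9 11 13) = [0, 1, 2, 3, 4, 5, 7, 6, 8, 11, 10, 13, 12, 9]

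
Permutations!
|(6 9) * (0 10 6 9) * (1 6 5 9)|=|(0 10 5 9 1 6)|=6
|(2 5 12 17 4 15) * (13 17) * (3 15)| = 8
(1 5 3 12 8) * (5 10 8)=(1 10 8)(3 12 5)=[0, 10, 2, 12, 4, 3, 6, 7, 1, 9, 8, 11, 5]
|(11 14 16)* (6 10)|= |(6 10)(11 14 16)|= 6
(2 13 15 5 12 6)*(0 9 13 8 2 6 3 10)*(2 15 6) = (0 9 13 6 2 8 15 5 12 3 10) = [9, 1, 8, 10, 4, 12, 2, 7, 15, 13, 0, 11, 3, 6, 14, 5]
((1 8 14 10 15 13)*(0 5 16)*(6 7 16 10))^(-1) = ((0 5 10 15 13 1 8 14 6 7 16))^(-1) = (0 16 7 6 14 8 1 13 15 10 5)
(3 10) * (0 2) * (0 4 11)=[2, 1, 4, 10, 11, 5, 6, 7, 8, 9, 3, 0]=(0 2 4 11)(3 10)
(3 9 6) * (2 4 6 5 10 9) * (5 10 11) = (2 4 6 3)(5 11)(9 10) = [0, 1, 4, 2, 6, 11, 3, 7, 8, 10, 9, 5]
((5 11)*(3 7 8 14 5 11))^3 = ((3 7 8 14 5))^3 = (3 14 7 5 8)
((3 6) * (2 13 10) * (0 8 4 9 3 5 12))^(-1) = (0 12 5 6 3 9 4 8)(2 10 13)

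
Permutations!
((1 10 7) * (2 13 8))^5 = ((1 10 7)(2 13 8))^5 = (1 7 10)(2 8 13)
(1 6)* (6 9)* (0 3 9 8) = (0 3 9 6 1 8) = [3, 8, 2, 9, 4, 5, 1, 7, 0, 6]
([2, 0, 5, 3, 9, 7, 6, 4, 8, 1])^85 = [2, 0, 5, 3, 9, 7, 6, 4, 8, 1]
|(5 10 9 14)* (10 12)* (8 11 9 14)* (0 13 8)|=20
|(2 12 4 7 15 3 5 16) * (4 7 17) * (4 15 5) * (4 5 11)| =|(2 12 7 11 4 17 15 3 5 16)| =10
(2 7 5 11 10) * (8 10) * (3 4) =(2 7 5 11 8 10)(3 4) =[0, 1, 7, 4, 3, 11, 6, 5, 10, 9, 2, 8]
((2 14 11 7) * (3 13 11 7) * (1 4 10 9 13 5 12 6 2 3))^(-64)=(1 10 13)(2 6 12 5 3 7 14)(4 9 11)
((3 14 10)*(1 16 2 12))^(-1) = (1 12 2 16)(3 10 14)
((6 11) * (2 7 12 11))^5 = ((2 7 12 11 6))^5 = (12)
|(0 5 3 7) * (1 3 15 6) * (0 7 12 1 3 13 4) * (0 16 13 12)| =30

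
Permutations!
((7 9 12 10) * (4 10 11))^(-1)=(4 11 12 9 7 10)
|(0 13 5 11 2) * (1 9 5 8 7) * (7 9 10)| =|(0 13 8 9 5 11 2)(1 10 7)| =21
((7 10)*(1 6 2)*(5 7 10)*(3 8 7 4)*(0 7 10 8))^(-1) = (0 3 4 5 7)(1 2 6)(8 10)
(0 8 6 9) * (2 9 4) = (0 8 6 4 2 9) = [8, 1, 9, 3, 2, 5, 4, 7, 6, 0]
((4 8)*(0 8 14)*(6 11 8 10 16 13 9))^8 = ((0 10 16 13 9 6 11 8 4 14))^8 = (0 4 11 9 16)(6 13 10 14 8)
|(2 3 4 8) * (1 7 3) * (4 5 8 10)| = |(1 7 3 5 8 2)(4 10)| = 6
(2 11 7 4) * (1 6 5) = (1 6 5)(2 11 7 4) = [0, 6, 11, 3, 2, 1, 5, 4, 8, 9, 10, 7]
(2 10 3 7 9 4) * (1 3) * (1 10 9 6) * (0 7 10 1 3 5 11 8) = [7, 5, 9, 10, 2, 11, 3, 6, 0, 4, 1, 8] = (0 7 6 3 10 1 5 11 8)(2 9 4)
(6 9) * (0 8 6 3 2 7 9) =(0 8 6)(2 7 9 3) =[8, 1, 7, 2, 4, 5, 0, 9, 6, 3]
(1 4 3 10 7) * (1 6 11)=[0, 4, 2, 10, 3, 5, 11, 6, 8, 9, 7, 1]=(1 4 3 10 7 6 11)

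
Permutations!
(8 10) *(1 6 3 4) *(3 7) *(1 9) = (1 6 7 3 4 9)(8 10) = [0, 6, 2, 4, 9, 5, 7, 3, 10, 1, 8]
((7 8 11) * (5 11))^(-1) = (5 8 7 11)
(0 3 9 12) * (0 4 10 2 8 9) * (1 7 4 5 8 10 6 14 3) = (0 1 7 4 6 14 3)(2 10)(5 8 9 12) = [1, 7, 10, 0, 6, 8, 14, 4, 9, 12, 2, 11, 5, 13, 3]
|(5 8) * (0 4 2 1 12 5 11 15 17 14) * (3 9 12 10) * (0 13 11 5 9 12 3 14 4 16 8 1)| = |(0 16 8 5 1 10 14 13 11 15 17 4 2)(3 12 9)| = 39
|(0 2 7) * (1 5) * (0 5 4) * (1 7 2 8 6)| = 10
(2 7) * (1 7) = (1 7 2) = [0, 7, 1, 3, 4, 5, 6, 2]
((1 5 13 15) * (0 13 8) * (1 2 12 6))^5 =(0 6 13 1 15 5 2 8 12)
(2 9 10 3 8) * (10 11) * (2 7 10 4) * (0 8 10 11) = (0 8 7 11 4 2 9)(3 10) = [8, 1, 9, 10, 2, 5, 6, 11, 7, 0, 3, 4]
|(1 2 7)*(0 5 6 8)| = |(0 5 6 8)(1 2 7)| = 12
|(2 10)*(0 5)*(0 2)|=|(0 5 2 10)|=4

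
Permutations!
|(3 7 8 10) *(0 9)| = 4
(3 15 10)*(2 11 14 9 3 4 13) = (2 11 14 9 3 15 10 4 13) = [0, 1, 11, 15, 13, 5, 6, 7, 8, 3, 4, 14, 12, 2, 9, 10]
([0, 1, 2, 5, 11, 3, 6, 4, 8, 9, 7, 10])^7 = (3 5)(4 7 10 11)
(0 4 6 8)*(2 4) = (0 2 4 6 8) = [2, 1, 4, 3, 6, 5, 8, 7, 0]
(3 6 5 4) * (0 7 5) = (0 7 5 4 3 6) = [7, 1, 2, 6, 3, 4, 0, 5]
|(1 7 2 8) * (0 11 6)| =|(0 11 6)(1 7 2 8)| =12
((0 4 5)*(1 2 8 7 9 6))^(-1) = ((0 4 5)(1 2 8 7 9 6))^(-1) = (0 5 4)(1 6 9 7 8 2)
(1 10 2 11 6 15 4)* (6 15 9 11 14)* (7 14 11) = (1 10 2 11 15 4)(6 9 7 14) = [0, 10, 11, 3, 1, 5, 9, 14, 8, 7, 2, 15, 12, 13, 6, 4]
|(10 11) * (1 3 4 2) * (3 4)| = |(1 4 2)(10 11)| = 6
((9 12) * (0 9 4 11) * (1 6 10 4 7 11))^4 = (0 11 7 12 9)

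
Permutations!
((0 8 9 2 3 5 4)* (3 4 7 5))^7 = (0 9 4 8 2)(5 7)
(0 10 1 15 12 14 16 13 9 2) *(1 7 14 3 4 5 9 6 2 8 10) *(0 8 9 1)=(1 15 12 3 4 5)(2 8 10 7 14 16 13 6)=[0, 15, 8, 4, 5, 1, 2, 14, 10, 9, 7, 11, 3, 6, 16, 12, 13]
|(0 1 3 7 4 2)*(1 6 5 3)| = 7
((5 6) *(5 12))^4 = ((5 6 12))^4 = (5 6 12)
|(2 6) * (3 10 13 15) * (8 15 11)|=|(2 6)(3 10 13 11 8 15)|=6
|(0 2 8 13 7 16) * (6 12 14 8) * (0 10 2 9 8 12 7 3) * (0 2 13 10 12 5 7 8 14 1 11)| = 18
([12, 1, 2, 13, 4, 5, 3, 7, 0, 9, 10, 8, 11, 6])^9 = [12, 1, 2, 3, 4, 5, 6, 7, 0, 9, 10, 8, 11, 13]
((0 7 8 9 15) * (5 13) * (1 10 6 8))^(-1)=(0 15 9 8 6 10 1 7)(5 13)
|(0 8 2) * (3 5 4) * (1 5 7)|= 15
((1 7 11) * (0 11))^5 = ((0 11 1 7))^5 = (0 11 1 7)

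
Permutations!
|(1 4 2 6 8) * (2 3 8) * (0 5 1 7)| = 14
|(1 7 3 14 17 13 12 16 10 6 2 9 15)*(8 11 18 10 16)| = 15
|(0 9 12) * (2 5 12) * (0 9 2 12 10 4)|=10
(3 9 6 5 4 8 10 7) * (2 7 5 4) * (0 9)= (0 9 6 4 8 10 5 2 7 3)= [9, 1, 7, 0, 8, 2, 4, 3, 10, 6, 5]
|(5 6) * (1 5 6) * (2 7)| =2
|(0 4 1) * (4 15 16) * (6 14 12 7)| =20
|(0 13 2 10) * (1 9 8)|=12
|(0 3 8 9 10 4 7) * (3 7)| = |(0 7)(3 8 9 10 4)| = 10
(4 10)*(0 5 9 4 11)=[5, 1, 2, 3, 10, 9, 6, 7, 8, 4, 11, 0]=(0 5 9 4 10 11)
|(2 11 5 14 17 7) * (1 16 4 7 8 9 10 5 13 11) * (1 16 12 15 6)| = 12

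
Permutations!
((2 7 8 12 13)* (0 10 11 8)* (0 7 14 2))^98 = ((0 10 11 8 12 13)(2 14))^98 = (14)(0 11 12)(8 13 10)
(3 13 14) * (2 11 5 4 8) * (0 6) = [6, 1, 11, 13, 8, 4, 0, 7, 2, 9, 10, 5, 12, 14, 3] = (0 6)(2 11 5 4 8)(3 13 14)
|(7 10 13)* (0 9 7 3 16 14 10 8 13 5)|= 10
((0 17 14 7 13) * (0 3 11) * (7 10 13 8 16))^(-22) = ((0 17 14 10 13 3 11)(7 8 16))^(-22) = (0 11 3 13 10 14 17)(7 16 8)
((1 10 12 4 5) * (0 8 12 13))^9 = ((0 8 12 4 5 1 10 13))^9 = (0 8 12 4 5 1 10 13)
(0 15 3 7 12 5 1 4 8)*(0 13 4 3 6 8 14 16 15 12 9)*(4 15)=[12, 3, 2, 7, 14, 1, 8, 9, 13, 0, 10, 11, 5, 15, 16, 6, 4]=(0 12 5 1 3 7 9)(4 14 16)(6 8 13 15)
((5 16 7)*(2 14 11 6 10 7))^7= (2 16 5 7 10 6 11 14)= ((2 14 11 6 10 7 5 16))^7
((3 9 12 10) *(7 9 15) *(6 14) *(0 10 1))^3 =(0 15 12 10 7 1 3 9)(6 14)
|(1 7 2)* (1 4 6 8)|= |(1 7 2 4 6 8)|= 6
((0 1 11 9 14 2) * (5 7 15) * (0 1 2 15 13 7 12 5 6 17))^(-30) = ((0 2 1 11 9 14 15 6 17)(5 12)(7 13))^(-30) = (0 15 11)(1 17 14)(2 6 9)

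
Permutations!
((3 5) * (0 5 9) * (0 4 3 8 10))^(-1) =((0 5 8 10)(3 9 4))^(-1) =(0 10 8 5)(3 4 9)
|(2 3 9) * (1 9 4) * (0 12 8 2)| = |(0 12 8 2 3 4 1 9)| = 8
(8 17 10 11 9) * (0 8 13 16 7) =(0 8 17 10 11 9 13 16 7) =[8, 1, 2, 3, 4, 5, 6, 0, 17, 13, 11, 9, 12, 16, 14, 15, 7, 10]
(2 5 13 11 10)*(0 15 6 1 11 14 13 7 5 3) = [15, 11, 3, 0, 4, 7, 1, 5, 8, 9, 2, 10, 12, 14, 13, 6] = (0 15 6 1 11 10 2 3)(5 7)(13 14)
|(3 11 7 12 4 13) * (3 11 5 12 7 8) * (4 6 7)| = 9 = |(3 5 12 6 7 4 13 11 8)|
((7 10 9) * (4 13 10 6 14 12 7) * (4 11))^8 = ((4 13 10 9 11)(6 14 12 7))^8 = (14)(4 9 13 11 10)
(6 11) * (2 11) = (2 11 6) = [0, 1, 11, 3, 4, 5, 2, 7, 8, 9, 10, 6]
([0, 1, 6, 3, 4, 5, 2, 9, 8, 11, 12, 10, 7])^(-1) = [0, 1, 6, 3, 4, 5, 2, 12, 8, 7, 11, 9, 10]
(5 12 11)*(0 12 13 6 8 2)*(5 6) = (0 12 11 6 8 2)(5 13) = [12, 1, 0, 3, 4, 13, 8, 7, 2, 9, 10, 6, 11, 5]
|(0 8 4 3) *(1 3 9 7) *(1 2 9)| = 15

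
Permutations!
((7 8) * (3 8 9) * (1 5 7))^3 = (1 9)(3 5)(7 8)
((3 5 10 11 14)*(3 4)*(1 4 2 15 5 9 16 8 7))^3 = (1 9 7 3 8 4 16)(2 10)(5 14)(11 15)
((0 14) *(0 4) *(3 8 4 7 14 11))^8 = (14)(0 8 11 4 3) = ((0 11 3 8 4)(7 14))^8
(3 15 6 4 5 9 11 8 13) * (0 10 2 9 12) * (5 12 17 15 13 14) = (0 10 2 9 11 8 14 5 17 15 6 4 12)(3 13) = [10, 1, 9, 13, 12, 17, 4, 7, 14, 11, 2, 8, 0, 3, 5, 6, 16, 15]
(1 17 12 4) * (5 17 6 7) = (1 6 7 5 17 12 4) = [0, 6, 2, 3, 1, 17, 7, 5, 8, 9, 10, 11, 4, 13, 14, 15, 16, 12]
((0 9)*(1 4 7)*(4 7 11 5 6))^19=(0 9)(1 7)(4 6 5 11)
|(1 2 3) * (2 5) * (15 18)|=4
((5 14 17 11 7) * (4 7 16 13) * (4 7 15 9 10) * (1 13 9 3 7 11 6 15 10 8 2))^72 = (1 11 9 2 13 16 8)(3 5 17 15 7 14 6)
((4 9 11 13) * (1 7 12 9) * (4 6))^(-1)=(1 4 6 13 11 9 12 7)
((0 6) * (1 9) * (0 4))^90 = ((0 6 4)(1 9))^90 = (9)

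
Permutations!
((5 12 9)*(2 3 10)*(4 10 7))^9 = ((2 3 7 4 10)(5 12 9))^9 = (12)(2 10 4 7 3)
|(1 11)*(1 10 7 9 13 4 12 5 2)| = 10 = |(1 11 10 7 9 13 4 12 5 2)|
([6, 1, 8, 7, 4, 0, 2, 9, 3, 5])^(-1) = [5, 1, 6, 8, 4, 9, 0, 3, 2, 7]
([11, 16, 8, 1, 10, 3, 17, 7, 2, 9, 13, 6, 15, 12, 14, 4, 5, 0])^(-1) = [17, 3, 8, 5, 15, 16, 11, 7, 2, 9, 4, 0, 13, 10, 14, 12, 1, 6]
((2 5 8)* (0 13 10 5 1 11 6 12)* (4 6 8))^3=((0 13 10 5 4 6 12)(1 11 8 2))^3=(0 5 12 10 6 13 4)(1 2 8 11)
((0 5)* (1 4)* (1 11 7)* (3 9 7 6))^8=((0 5)(1 4 11 6 3 9 7))^8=(1 4 11 6 3 9 7)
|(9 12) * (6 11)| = 2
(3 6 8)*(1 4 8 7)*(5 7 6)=(1 4 8 3 5 7)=[0, 4, 2, 5, 8, 7, 6, 1, 3]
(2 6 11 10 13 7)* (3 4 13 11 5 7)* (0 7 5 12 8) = [7, 1, 6, 4, 13, 5, 12, 2, 0, 9, 11, 10, 8, 3] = (0 7 2 6 12 8)(3 4 13)(10 11)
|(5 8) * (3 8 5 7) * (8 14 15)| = |(3 14 15 8 7)| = 5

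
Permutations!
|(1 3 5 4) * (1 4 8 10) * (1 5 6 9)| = 12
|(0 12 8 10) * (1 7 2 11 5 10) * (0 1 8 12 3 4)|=|(12)(0 3 4)(1 7 2 11 5 10)|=6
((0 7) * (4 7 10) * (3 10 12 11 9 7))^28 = (0 9 12 7 11)(3 10 4)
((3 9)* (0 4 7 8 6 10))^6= ((0 4 7 8 6 10)(3 9))^6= (10)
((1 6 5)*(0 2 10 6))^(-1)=(0 1 5 6 10 2)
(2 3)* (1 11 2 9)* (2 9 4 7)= [0, 11, 3, 4, 7, 5, 6, 2, 8, 1, 10, 9]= (1 11 9)(2 3 4 7)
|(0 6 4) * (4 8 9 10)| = 6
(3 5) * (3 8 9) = (3 5 8 9) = [0, 1, 2, 5, 4, 8, 6, 7, 9, 3]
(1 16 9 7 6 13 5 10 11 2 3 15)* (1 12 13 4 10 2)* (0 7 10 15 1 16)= (0 7 6 4 15 12 13 5 2 3 1)(9 10 11 16)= [7, 0, 3, 1, 15, 2, 4, 6, 8, 10, 11, 16, 13, 5, 14, 12, 9]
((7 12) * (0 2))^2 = ((0 2)(7 12))^2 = (12)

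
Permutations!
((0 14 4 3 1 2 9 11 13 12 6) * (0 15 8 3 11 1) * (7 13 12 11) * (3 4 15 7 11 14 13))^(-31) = (0 14 8 11 6 3 13 15 4 12 7)(1 9 2)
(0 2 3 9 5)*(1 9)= (0 2 3 1 9 5)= [2, 9, 3, 1, 4, 0, 6, 7, 8, 5]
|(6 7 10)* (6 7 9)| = |(6 9)(7 10)| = 2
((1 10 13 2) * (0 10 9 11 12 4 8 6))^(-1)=((0 10 13 2 1 9 11 12 4 8 6))^(-1)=(0 6 8 4 12 11 9 1 2 13 10)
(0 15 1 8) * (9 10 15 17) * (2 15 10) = (0 17 9 2 15 1 8) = [17, 8, 15, 3, 4, 5, 6, 7, 0, 2, 10, 11, 12, 13, 14, 1, 16, 9]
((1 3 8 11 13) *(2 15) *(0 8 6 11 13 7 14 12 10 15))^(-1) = ((0 8 13 1 3 6 11 7 14 12 10 15 2))^(-1) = (0 2 15 10 12 14 7 11 6 3 1 13 8)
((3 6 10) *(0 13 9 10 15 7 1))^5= ((0 13 9 10 3 6 15 7 1))^5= (0 6 13 15 9 7 10 1 3)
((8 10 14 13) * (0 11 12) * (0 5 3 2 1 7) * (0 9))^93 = ((0 11 12 5 3 2 1 7 9)(8 10 14 13))^93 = (0 5 1)(2 9 12)(3 7 11)(8 10 14 13)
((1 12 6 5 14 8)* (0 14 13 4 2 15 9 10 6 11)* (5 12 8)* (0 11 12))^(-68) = (0 5 4 15 10)(2 9 6 14 13)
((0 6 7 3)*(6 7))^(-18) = (7) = ((0 7 3))^(-18)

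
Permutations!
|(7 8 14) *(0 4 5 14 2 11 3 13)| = 10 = |(0 4 5 14 7 8 2 11 3 13)|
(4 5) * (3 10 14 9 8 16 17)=(3 10 14 9 8 16 17)(4 5)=[0, 1, 2, 10, 5, 4, 6, 7, 16, 8, 14, 11, 12, 13, 9, 15, 17, 3]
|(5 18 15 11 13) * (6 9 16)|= |(5 18 15 11 13)(6 9 16)|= 15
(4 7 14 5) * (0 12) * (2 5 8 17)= (0 12)(2 5 4 7 14 8 17)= [12, 1, 5, 3, 7, 4, 6, 14, 17, 9, 10, 11, 0, 13, 8, 15, 16, 2]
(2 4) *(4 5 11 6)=(2 5 11 6 4)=[0, 1, 5, 3, 2, 11, 4, 7, 8, 9, 10, 6]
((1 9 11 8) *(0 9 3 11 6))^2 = ((0 9 6)(1 3 11 8))^2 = (0 6 9)(1 11)(3 8)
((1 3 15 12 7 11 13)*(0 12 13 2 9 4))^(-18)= ((0 12 7 11 2 9 4)(1 3 15 13))^(-18)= (0 11 4 7 9 12 2)(1 15)(3 13)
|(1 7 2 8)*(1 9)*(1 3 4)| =|(1 7 2 8 9 3 4)| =7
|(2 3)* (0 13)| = 2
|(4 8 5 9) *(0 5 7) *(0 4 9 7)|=5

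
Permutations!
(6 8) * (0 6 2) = (0 6 8 2) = [6, 1, 0, 3, 4, 5, 8, 7, 2]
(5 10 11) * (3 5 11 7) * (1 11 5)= (1 11 5 10 7 3)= [0, 11, 2, 1, 4, 10, 6, 3, 8, 9, 7, 5]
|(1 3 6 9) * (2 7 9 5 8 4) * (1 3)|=|(2 7 9 3 6 5 8 4)|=8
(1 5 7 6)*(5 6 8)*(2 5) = (1 6)(2 5 7 8) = [0, 6, 5, 3, 4, 7, 1, 8, 2]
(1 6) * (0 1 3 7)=(0 1 6 3 7)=[1, 6, 2, 7, 4, 5, 3, 0]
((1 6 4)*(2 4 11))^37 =(1 11 4 6 2)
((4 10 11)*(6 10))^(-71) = ((4 6 10 11))^(-71) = (4 6 10 11)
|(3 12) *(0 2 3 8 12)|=|(0 2 3)(8 12)|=6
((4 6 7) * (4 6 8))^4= (8)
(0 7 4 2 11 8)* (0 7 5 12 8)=(0 5 12 8 7 4 2 11)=[5, 1, 11, 3, 2, 12, 6, 4, 7, 9, 10, 0, 8]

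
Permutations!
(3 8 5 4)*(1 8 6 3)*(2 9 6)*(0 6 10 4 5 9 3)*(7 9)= (0 6)(1 8 7 9 10 4)(2 3)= [6, 8, 3, 2, 1, 5, 0, 9, 7, 10, 4]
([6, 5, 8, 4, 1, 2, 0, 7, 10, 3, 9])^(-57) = [6, 4, 5, 9, 3, 1, 0, 7, 2, 10, 8]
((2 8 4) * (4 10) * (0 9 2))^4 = ((0 9 2 8 10 4))^4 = (0 10 2)(4 8 9)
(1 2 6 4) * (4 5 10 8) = (1 2 6 5 10 8 4) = [0, 2, 6, 3, 1, 10, 5, 7, 4, 9, 8]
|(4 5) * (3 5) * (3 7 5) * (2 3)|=|(2 3)(4 7 5)|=6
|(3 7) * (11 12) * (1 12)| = |(1 12 11)(3 7)| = 6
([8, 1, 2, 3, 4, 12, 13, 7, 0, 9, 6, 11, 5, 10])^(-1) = (0 8)(5 12)(6 10 13)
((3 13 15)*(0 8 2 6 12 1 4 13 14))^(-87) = ((0 8 2 6 12 1 4 13 15 3 14))^(-87) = (0 8 2 6 12 1 4 13 15 3 14)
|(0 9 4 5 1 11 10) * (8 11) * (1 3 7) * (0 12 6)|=|(0 9 4 5 3 7 1 8 11 10 12 6)|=12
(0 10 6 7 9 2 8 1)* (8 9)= (0 10 6 7 8 1)(2 9)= [10, 0, 9, 3, 4, 5, 7, 8, 1, 2, 6]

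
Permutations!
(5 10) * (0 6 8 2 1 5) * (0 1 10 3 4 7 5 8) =[6, 8, 10, 4, 7, 3, 0, 5, 2, 9, 1] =(0 6)(1 8 2 10)(3 4 7 5)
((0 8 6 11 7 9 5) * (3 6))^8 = ((0 8 3 6 11 7 9 5))^8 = (11)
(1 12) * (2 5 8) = (1 12)(2 5 8) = [0, 12, 5, 3, 4, 8, 6, 7, 2, 9, 10, 11, 1]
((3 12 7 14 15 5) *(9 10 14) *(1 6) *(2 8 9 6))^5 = (1 14 7 9 3 2 15 6 10 12 8 5)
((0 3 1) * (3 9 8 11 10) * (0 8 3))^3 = (0 1 10 3 11 9 8)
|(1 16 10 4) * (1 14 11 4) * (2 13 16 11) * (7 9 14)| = 10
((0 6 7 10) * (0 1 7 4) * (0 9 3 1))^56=(10)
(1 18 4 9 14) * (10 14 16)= (1 18 4 9 16 10 14)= [0, 18, 2, 3, 9, 5, 6, 7, 8, 16, 14, 11, 12, 13, 1, 15, 10, 17, 4]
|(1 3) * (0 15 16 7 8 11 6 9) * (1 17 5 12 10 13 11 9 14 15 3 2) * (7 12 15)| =|(0 3 17 5 15 16 12 10 13 11 6 14 7 8 9)(1 2)| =30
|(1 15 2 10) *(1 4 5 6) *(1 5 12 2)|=4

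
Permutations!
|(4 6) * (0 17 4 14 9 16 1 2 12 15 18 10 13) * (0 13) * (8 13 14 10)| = |(0 17 4 6 10)(1 2 12 15 18 8 13 14 9 16)| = 10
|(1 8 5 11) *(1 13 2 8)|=5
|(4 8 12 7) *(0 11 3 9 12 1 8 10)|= |(0 11 3 9 12 7 4 10)(1 8)|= 8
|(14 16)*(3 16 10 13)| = 5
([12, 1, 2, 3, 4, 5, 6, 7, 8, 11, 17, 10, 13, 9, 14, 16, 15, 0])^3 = [9, 1, 2, 3, 4, 5, 6, 7, 8, 17, 12, 0, 11, 10, 14, 16, 15, 13]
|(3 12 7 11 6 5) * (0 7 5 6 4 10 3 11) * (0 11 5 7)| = 6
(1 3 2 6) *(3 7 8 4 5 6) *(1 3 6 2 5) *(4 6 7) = (1 4)(2 7 8 6 3 5) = [0, 4, 7, 5, 1, 2, 3, 8, 6]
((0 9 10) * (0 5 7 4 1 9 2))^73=(0 2)(1 9 10 5 7 4)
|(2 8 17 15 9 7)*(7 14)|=|(2 8 17 15 9 14 7)|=7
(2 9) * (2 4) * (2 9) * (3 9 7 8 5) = (3 9 4 7 8 5) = [0, 1, 2, 9, 7, 3, 6, 8, 5, 4]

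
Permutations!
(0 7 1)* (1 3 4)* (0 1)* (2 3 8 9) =(0 7 8 9 2 3 4) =[7, 1, 3, 4, 0, 5, 6, 8, 9, 2]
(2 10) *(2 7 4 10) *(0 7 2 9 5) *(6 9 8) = (0 7 4 10 2 8 6 9 5) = [7, 1, 8, 3, 10, 0, 9, 4, 6, 5, 2]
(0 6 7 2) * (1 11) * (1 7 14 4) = [6, 11, 0, 3, 1, 5, 14, 2, 8, 9, 10, 7, 12, 13, 4] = (0 6 14 4 1 11 7 2)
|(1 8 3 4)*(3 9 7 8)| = |(1 3 4)(7 8 9)| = 3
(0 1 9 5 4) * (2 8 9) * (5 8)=[1, 2, 5, 3, 0, 4, 6, 7, 9, 8]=(0 1 2 5 4)(8 9)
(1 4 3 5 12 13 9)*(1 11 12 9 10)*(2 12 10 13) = (13)(1 4 3 5 9 11 10)(2 12) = [0, 4, 12, 5, 3, 9, 6, 7, 8, 11, 1, 10, 2, 13]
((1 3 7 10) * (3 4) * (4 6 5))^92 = ((1 6 5 4 3 7 10))^92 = (1 6 5 4 3 7 10)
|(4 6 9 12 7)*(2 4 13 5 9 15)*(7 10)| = 12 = |(2 4 6 15)(5 9 12 10 7 13)|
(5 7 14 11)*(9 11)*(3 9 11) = [0, 1, 2, 9, 4, 7, 6, 14, 8, 3, 10, 5, 12, 13, 11] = (3 9)(5 7 14 11)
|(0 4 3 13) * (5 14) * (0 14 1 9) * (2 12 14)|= |(0 4 3 13 2 12 14 5 1 9)|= 10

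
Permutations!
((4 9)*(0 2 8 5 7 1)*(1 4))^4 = (0 7)(1 5)(2 4)(8 9)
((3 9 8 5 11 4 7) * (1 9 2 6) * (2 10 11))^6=(3 10 11 4 7)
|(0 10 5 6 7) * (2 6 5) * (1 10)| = 6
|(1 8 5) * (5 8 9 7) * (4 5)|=|(1 9 7 4 5)|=5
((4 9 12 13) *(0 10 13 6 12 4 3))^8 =(13)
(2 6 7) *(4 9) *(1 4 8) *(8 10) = [0, 4, 6, 3, 9, 5, 7, 2, 1, 10, 8] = (1 4 9 10 8)(2 6 7)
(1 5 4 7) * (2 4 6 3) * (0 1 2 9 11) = (0 1 5 6 3 9 11)(2 4 7) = [1, 5, 4, 9, 7, 6, 3, 2, 8, 11, 10, 0]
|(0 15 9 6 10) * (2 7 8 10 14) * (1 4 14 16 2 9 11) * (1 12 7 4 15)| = 24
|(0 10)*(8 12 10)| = |(0 8 12 10)| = 4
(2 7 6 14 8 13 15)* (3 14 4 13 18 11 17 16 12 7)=(2 3 14 8 18 11 17 16 12 7 6 4 13 15)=[0, 1, 3, 14, 13, 5, 4, 6, 18, 9, 10, 17, 7, 15, 8, 2, 12, 16, 11]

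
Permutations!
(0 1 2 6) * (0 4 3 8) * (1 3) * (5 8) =(0 3 5 8)(1 2 6 4) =[3, 2, 6, 5, 1, 8, 4, 7, 0]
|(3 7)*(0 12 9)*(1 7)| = |(0 12 9)(1 7 3)| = 3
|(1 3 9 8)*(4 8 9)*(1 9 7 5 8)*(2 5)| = 15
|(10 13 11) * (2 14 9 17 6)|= 15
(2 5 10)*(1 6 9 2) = [0, 6, 5, 3, 4, 10, 9, 7, 8, 2, 1] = (1 6 9 2 5 10)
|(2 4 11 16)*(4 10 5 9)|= |(2 10 5 9 4 11 16)|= 7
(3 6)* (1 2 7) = (1 2 7)(3 6) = [0, 2, 7, 6, 4, 5, 3, 1]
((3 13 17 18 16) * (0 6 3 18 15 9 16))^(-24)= (0 13 9)(3 15 18)(6 17 16)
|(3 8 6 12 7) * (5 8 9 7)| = |(3 9 7)(5 8 6 12)| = 12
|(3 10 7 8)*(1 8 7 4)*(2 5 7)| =|(1 8 3 10 4)(2 5 7)| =15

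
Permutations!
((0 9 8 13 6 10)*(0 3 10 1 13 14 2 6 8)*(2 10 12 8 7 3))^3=(0 9)(1 3 14 6 7 8 2 13 12 10)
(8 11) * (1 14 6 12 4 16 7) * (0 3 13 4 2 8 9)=(0 3 13 4 16 7 1 14 6 12 2 8 11 9)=[3, 14, 8, 13, 16, 5, 12, 1, 11, 0, 10, 9, 2, 4, 6, 15, 7]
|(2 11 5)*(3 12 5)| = |(2 11 3 12 5)| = 5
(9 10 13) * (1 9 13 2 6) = (13)(1 9 10 2 6) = [0, 9, 6, 3, 4, 5, 1, 7, 8, 10, 2, 11, 12, 13]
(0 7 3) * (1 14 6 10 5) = (0 7 3)(1 14 6 10 5) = [7, 14, 2, 0, 4, 1, 10, 3, 8, 9, 5, 11, 12, 13, 6]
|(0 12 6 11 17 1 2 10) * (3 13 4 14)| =8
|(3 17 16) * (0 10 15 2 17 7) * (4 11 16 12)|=11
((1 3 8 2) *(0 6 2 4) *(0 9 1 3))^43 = (0 3 9 6 8 1 2 4)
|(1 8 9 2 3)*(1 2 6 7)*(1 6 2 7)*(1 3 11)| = 15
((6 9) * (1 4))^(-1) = ((1 4)(6 9))^(-1) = (1 4)(6 9)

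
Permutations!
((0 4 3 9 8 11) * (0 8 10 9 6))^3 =((0 4 3 6)(8 11)(9 10))^3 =(0 6 3 4)(8 11)(9 10)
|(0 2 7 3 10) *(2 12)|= |(0 12 2 7 3 10)|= 6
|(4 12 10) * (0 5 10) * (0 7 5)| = |(4 12 7 5 10)| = 5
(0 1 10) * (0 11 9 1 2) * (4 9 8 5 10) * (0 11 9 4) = (0 2 11 8 5 10 9 1) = [2, 0, 11, 3, 4, 10, 6, 7, 5, 1, 9, 8]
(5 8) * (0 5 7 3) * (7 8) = [5, 1, 2, 0, 4, 7, 6, 3, 8] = (8)(0 5 7 3)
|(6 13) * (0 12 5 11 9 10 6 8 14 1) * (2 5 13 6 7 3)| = 42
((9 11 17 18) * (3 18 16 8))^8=((3 18 9 11 17 16 8))^8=(3 18 9 11 17 16 8)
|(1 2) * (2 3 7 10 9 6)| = 7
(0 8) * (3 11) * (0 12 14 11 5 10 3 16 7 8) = (3 5 10)(7 8 12 14 11 16) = [0, 1, 2, 5, 4, 10, 6, 8, 12, 9, 3, 16, 14, 13, 11, 15, 7]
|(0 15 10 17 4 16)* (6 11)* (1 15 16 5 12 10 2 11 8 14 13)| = |(0 16)(1 15 2 11 6 8 14 13)(4 5 12 10 17)| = 40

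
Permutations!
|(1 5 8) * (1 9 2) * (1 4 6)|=|(1 5 8 9 2 4 6)|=7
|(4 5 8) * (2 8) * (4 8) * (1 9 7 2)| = |(1 9 7 2 4 5)| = 6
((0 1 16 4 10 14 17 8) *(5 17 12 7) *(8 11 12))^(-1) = (0 8 14 10 4 16 1)(5 7 12 11 17)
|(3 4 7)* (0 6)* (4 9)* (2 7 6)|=|(0 2 7 3 9 4 6)|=7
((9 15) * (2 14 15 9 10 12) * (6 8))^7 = ((2 14 15 10 12)(6 8))^7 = (2 15 12 14 10)(6 8)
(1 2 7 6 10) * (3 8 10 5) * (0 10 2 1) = (0 10)(2 7 6 5 3 8) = [10, 1, 7, 8, 4, 3, 5, 6, 2, 9, 0]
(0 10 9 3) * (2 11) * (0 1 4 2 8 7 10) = (1 4 2 11 8 7 10 9 3) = [0, 4, 11, 1, 2, 5, 6, 10, 7, 3, 9, 8]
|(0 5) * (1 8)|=|(0 5)(1 8)|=2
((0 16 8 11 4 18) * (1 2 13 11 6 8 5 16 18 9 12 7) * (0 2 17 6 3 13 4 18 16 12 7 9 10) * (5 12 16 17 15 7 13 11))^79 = ((0 17 6 8 3 11 18 2 4 10)(1 15 7)(5 16 12 9 13))^79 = (0 10 4 2 18 11 3 8 6 17)(1 15 7)(5 13 9 12 16)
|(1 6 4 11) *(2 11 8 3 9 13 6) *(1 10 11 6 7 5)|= 10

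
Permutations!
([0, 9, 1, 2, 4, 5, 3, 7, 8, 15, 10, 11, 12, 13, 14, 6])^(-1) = (1 2 3 6 15 9)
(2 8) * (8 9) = [0, 1, 9, 3, 4, 5, 6, 7, 2, 8] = (2 9 8)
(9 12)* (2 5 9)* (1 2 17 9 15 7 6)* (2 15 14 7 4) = [0, 15, 5, 3, 2, 14, 1, 6, 8, 12, 10, 11, 17, 13, 7, 4, 16, 9] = (1 15 4 2 5 14 7 6)(9 12 17)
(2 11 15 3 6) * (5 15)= (2 11 5 15 3 6)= [0, 1, 11, 6, 4, 15, 2, 7, 8, 9, 10, 5, 12, 13, 14, 3]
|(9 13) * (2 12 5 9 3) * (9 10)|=7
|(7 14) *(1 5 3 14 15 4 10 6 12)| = |(1 5 3 14 7 15 4 10 6 12)| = 10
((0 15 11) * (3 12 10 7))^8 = (0 11 15)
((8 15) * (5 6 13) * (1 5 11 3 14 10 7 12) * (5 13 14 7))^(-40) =((1 13 11 3 7 12)(5 6 14 10)(8 15))^(-40) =(15)(1 11 7)(3 12 13)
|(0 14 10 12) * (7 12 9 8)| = |(0 14 10 9 8 7 12)| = 7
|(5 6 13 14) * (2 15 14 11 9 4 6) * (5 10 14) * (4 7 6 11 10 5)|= 11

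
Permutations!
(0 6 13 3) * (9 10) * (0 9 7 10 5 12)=(0 6 13 3 9 5 12)(7 10)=[6, 1, 2, 9, 4, 12, 13, 10, 8, 5, 7, 11, 0, 3]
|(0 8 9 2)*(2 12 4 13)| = |(0 8 9 12 4 13 2)| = 7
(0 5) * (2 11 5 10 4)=(0 10 4 2 11 5)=[10, 1, 11, 3, 2, 0, 6, 7, 8, 9, 4, 5]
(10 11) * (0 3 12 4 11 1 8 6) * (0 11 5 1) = [3, 8, 2, 12, 5, 1, 11, 7, 6, 9, 0, 10, 4] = (0 3 12 4 5 1 8 6 11 10)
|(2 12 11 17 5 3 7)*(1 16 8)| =21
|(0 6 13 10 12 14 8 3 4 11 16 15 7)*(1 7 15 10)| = 40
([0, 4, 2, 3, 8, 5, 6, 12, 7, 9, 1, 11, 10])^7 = [0, 4, 2, 3, 8, 5, 6, 12, 7, 9, 1, 11, 10]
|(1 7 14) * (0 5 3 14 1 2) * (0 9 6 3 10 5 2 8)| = 14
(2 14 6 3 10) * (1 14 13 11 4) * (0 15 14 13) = (0 15 14 6 3 10 2)(1 13 11 4) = [15, 13, 0, 10, 1, 5, 3, 7, 8, 9, 2, 4, 12, 11, 6, 14]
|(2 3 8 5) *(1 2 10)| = 6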